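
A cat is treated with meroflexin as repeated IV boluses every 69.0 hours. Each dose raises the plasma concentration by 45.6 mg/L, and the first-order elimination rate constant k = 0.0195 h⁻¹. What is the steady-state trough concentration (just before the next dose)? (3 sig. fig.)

Fraction remaining after one interval: e^(−kτ) = e^(−0.01950 × 69.0) = 0.2604
R = 1 / (1 − 0.2604) = 1.352
Css,max = 45.6 × 1.352 = 61.66 mg/L
Css,min = Css,max × e^(−kτ) = 61.66 × 0.2604 ≈ 16.1 mg/L

16.1 mg/L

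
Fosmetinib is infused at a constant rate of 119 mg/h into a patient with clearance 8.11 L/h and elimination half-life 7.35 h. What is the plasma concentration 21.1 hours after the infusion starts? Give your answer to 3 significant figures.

12.7 mg/L

Css = rate / CL = 119 / 8.11 = 14.67 mg/L
k = ln 2 / 7.35 = 0.09431 h⁻¹
C(t) = Css (1 − e^(−kt)) = 14.67 × (1 − e^(−1.990)) = 14.67 × 0.8633 ≈ 12.7 mg/L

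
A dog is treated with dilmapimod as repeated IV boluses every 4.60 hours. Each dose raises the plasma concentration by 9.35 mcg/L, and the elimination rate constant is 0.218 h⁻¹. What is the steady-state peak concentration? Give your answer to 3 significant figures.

Fraction remaining after one interval: e^(−kτ) = e^(−0.2180 × 4.60) = 0.3669
R = 1 / (1 − 0.3669) = 1.579
Css,max = 9.35 × 1.579 ≈ 14.8 mcg/L

14.8 mcg/L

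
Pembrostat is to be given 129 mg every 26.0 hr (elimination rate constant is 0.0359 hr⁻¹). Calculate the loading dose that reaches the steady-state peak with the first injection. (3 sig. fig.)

Accumulation ratio R = 1 / (1 − e^(−kτ)) = 1 / (1 − e^(−0.03590×26.0)) = 1 / (1 − 0.3932) = 1.648
Loading dose = maintenance dose × R = 129 × 1.648 ≈ 213 mg

213 mg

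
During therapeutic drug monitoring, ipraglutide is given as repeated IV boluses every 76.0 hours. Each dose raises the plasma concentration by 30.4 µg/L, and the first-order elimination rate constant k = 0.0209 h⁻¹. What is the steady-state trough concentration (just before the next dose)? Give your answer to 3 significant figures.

7.80 µg/L

Fraction remaining after one interval: e^(−kτ) = e^(−0.02090 × 76.0) = 0.2043
R = 1 / (1 − 0.2043) = 1.257
Css,max = 30.4 × 1.257 = 38.20 µg/L
Css,min = Css,max × e^(−kτ) = 38.20 × 0.2043 ≈ 7.80 µg/L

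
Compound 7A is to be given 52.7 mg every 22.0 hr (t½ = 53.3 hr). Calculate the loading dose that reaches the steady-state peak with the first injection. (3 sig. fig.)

k = ln 2 / 53.3 = 0.01300 hr⁻¹
Accumulation ratio R = 1 / (1 − e^(−kτ)) = 1 / (1 − e^(−0.01300×22.0)) = 1 / (1 − 0.7512) = 4.019
Loading dose = maintenance dose × R = 52.7 × 4.019 ≈ 212 mg

212 mg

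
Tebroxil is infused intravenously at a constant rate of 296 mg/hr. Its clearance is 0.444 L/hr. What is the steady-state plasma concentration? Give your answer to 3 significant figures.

667 µg/mL

Css = infusion rate / CL = 296 / 0.444 ≈ 667 µg/mL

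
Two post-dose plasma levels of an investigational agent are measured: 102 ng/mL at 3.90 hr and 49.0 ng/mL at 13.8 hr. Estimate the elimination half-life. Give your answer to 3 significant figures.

k = ln(C₁/C₂) / (t₂ − t₁) = ln(102/49.0) / (13.8 − 3.90)
  = 0.7332 / 9.900 = 0.07406 hr⁻¹
t½ = ln 2 / k = ln 2 / 0.07406 ≈ 9.36 hours

9.36 hours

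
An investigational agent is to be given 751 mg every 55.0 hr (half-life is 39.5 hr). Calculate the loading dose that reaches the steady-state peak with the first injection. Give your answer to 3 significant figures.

k = ln 2 / 39.5 = 0.01755 hr⁻¹
Accumulation ratio R = 1 / (1 − e^(−kτ)) = 1 / (1 − e^(−0.01755×55.0)) = 1 / (1 − 0.3809) = 1.615
Loading dose = maintenance dose × R = 751 × 1.615 ≈ 1210 mg

1210 mg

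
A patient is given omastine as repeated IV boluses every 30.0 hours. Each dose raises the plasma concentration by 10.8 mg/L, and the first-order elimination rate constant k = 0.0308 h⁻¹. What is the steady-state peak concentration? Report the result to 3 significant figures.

17.9 mg/L

Fraction remaining after one interval: e^(−kτ) = e^(−0.03080 × 30.0) = 0.3969
R = 1 / (1 − 0.3969) = 1.658
Css,max = 10.8 × 1.658 ≈ 17.9 mg/L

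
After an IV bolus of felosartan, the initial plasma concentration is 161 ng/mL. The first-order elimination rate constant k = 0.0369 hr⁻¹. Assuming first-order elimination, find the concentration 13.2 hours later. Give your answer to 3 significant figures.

98.9 ng/mL

C(t) = C₀ e^(−kt) = 161 × e^(−0.03690 × 13.2) = 161 × e^(−0.4871) = 161 × 0.6144 ≈ 98.9 ng/mL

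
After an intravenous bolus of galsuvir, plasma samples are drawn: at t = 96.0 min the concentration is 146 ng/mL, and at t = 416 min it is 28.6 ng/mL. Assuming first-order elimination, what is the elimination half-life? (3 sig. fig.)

k = ln(C₁/C₂) / (t₂ − t₁) = ln(146/28.6) / (416 − 96.0)
  = 1.630 / 320.0 = 0.005094 min⁻¹
t½ = ln 2 / k = ln 2 / 0.005094 ≈ 136 minutes

136 minutes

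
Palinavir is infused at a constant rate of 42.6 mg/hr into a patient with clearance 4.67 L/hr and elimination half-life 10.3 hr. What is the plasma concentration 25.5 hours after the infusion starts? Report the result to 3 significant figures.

Css = rate / CL = 42.6 / 4.67 = 9.122 µg/mL
k = ln 2 / 10.3 = 0.06730 hr⁻¹
C(t) = Css (1 − e^(−kt)) = 9.122 × (1 − e^(−1.716)) = 9.122 × 0.8202 ≈ 7.48 µg/mL

7.48 µg/mL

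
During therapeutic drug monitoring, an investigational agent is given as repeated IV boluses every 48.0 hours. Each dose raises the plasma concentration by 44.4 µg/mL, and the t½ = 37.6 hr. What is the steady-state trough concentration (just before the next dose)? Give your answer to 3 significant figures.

31.2 µg/mL

k = ln 2 / 37.6 = 0.01843 hr⁻¹
Fraction remaining after one interval: e^(−kτ) = e^(−0.01843 × 48.0) = 0.4128
R = 1 / (1 − 0.4128) = 1.703
Css,max = 44.4 × 1.703 = 75.61 µg/mL
Css,min = Css,max × e^(−kτ) = 75.61 × 0.4128 ≈ 31.2 µg/mL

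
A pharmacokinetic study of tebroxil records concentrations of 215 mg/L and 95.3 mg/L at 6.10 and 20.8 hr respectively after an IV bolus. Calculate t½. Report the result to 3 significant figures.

k = ln(C₁/C₂) / (t₂ − t₁) = ln(215/95.3) / (20.8 − 6.10)
  = 0.8136 / 14.70 = 0.05535 hr⁻¹
t½ = ln 2 / k = ln 2 / 0.05535 ≈ 12.5 hours

12.5 hours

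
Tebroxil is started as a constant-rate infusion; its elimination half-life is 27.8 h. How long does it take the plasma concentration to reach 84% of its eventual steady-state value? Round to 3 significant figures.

73.5 hours

k = ln 2 / 27.8 = 0.02493 h⁻¹
f = 1 − e^(−kt)  ⇒  t = −ln(1 − f) / k
t = −ln(1 − 0.84) / 0.02493 = 1.833 / 0.02493 ≈ 73.5 hours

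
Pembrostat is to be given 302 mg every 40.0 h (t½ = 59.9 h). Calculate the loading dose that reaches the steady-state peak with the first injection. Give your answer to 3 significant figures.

k = ln 2 / 59.9 = 0.01157 h⁻¹
Accumulation ratio R = 1 / (1 − e^(−kτ)) = 1 / (1 − e^(−0.01157×40.0)) = 1 / (1 − 0.6295) = 2.699
Loading dose = maintenance dose × R = 302 × 2.699 ≈ 815 mg

815 mg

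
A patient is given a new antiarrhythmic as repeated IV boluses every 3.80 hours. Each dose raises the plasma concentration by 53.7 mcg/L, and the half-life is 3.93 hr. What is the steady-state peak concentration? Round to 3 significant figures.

110 mcg/L

k = ln 2 / 3.93 = 0.1764 hr⁻¹
Fraction remaining after one interval: e^(−kτ) = e^(−0.1764 × 3.80) = 0.5116
R = 1 / (1 − 0.5116) = 2.047
Css,max = 53.7 × 2.047 ≈ 110 mcg/L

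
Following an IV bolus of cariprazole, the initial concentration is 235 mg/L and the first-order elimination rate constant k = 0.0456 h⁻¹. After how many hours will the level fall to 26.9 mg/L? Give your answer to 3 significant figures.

47.5 hours

C(t) = C₀ e^(−kt)  ⇒  t = ln(C₀/C) / k
t = ln(235/26.9) / 0.04560 = 2.167 / 0.04560 ≈ 47.5 hours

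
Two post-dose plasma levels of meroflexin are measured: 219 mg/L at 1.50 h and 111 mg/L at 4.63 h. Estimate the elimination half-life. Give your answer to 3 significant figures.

k = ln(C₁/C₂) / (t₂ − t₁) = ln(219/111) / (4.63 − 1.50)
  = 0.6795 / 3.130 = 0.2171 h⁻¹
t½ = ln 2 / k = ln 2 / 0.2171 ≈ 3.19 hours

3.19 hours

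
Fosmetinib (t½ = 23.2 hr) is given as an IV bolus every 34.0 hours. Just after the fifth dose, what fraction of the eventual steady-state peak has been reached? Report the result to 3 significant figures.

k = ln 2 / 23.2 = 0.02988 hr⁻¹
f_n = 1 − e^(−nkτ) = 1 − e^(−5 × 0.02988 × 34.0) = 1 − e^(−5.079) = 1 − 0.006226 ≈ 0.994

0.994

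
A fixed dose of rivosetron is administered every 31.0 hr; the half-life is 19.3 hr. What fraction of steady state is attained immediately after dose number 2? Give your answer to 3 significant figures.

0.892

k = ln 2 / 19.3 = 0.03591 hr⁻¹
f_n = 1 − e^(−nkτ) = 1 − e^(−2 × 0.03591 × 31.0) = 1 − e^(−2.227) = 1 − 0.1079 ≈ 0.892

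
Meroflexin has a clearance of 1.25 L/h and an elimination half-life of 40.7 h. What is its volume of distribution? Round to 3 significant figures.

k = ln 2 / t½ = ln 2 / 40.7 = 0.01703 h⁻¹
V = CL / k = 1.25 / 0.01703 ≈ 73.4 L

73.4 L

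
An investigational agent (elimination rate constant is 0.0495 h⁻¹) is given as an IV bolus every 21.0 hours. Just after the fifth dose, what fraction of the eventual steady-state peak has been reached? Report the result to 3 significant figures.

f_n = 1 − e^(−nkτ) = 1 − e^(−5 × 0.04950 × 21.0) = 1 − e^(−5.197) = 1 − 0.005530 ≈ 0.994

0.994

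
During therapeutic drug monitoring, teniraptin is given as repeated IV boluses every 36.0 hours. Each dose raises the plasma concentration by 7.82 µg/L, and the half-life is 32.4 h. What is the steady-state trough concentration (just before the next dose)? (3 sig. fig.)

k = ln 2 / 32.4 = 0.02139 h⁻¹
Fraction remaining after one interval: e^(−kτ) = e^(−0.02139 × 36.0) = 0.4629
R = 1 / (1 − 0.4629) = 1.862
Css,max = 7.82 × 1.862 = 14.56 µg/L
Css,min = Css,max × e^(−kτ) = 14.56 × 0.4629 ≈ 6.74 µg/L

6.74 µg/L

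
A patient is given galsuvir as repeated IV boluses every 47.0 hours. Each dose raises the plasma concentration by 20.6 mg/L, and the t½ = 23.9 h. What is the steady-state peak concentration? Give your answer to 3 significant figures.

27.7 mg/L

k = ln 2 / 23.9 = 0.02900 h⁻¹
Fraction remaining after one interval: e^(−kτ) = e^(−0.02900 × 47.0) = 0.2559
R = 1 / (1 − 0.2559) = 1.344
Css,max = 20.6 × 1.344 ≈ 27.7 mg/L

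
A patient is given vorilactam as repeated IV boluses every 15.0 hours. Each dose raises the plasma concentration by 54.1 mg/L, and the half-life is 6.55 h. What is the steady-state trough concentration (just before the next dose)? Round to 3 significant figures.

k = ln 2 / 6.55 = 0.1058 h⁻¹
Fraction remaining after one interval: e^(−kτ) = e^(−0.1058 × 15.0) = 0.2045
R = 1 / (1 − 0.2045) = 1.257
Css,max = 54.1 × 1.257 = 68.00 mg/L
Css,min = Css,max × e^(−kτ) = 68.00 × 0.2045 ≈ 13.9 mg/L

13.9 mg/L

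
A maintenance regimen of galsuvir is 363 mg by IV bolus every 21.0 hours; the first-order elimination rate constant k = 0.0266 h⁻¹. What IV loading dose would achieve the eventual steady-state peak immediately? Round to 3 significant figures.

848 mg

Accumulation ratio R = 1 / (1 − e^(−kτ)) = 1 / (1 − e^(−0.02660×21.0)) = 1 / (1 − 0.5720) = 2.336
Loading dose = maintenance dose × R = 363 × 2.336 ≈ 848 mg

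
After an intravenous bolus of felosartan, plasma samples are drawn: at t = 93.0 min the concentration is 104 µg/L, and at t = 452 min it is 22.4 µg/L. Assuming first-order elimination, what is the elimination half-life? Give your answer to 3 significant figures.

162 minutes

k = ln(C₁/C₂) / (t₂ − t₁) = ln(104/22.4) / (452 − 93.0)
  = 1.535 / 359.0 = 0.004277 min⁻¹
t½ = ln 2 / k = ln 2 / 0.004277 ≈ 162 minutes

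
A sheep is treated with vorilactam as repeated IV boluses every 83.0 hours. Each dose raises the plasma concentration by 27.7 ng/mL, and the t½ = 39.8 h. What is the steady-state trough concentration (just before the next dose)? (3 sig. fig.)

8.54 ng/mL

k = ln 2 / 39.8 = 0.01742 h⁻¹
Fraction remaining after one interval: e^(−kτ) = e^(−0.01742 × 83.0) = 0.2356
R = 1 / (1 − 0.2356) = 1.308
Css,max = 27.7 × 1.308 = 36.24 ng/mL
Css,min = Css,max × e^(−kτ) = 36.24 × 0.2356 ≈ 8.54 ng/mL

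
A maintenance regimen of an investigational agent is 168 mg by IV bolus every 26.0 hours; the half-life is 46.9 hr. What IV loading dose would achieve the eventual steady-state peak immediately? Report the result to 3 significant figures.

k = ln 2 / 46.9 = 0.01478 hr⁻¹
Accumulation ratio R = 1 / (1 − e^(−kτ)) = 1 / (1 − e^(−0.01478×26.0)) = 1 / (1 − 0.6810) = 3.134
Loading dose = maintenance dose × R = 168 × 3.134 ≈ 527 mg

527 mg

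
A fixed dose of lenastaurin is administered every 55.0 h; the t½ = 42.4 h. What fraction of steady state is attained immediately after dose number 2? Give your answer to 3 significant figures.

k = ln 2 / 42.4 = 0.01635 h⁻¹
f_n = 1 − e^(−nkτ) = 1 − e^(−2 × 0.01635 × 55.0) = 1 − e^(−1.798) = 1 − 0.1656 ≈ 0.834

0.834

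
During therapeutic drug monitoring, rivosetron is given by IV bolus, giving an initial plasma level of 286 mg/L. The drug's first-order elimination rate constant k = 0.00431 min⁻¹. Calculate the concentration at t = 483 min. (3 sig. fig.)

35.7 mg/L

C(t) = C₀ e^(−kt) = 286 × e^(−0.004310 × 483) = 286 × e^(−2.082) = 286 × 0.1247 ≈ 35.7 mg/L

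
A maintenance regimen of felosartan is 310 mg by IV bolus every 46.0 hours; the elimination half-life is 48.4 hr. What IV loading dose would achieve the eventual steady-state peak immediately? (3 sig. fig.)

k = ln 2 / 48.4 = 0.01432 hr⁻¹
Accumulation ratio R = 1 / (1 − e^(−kτ)) = 1 / (1 − e^(−0.01432×46.0)) = 1 / (1 − 0.5175) = 2.072
Loading dose = maintenance dose × R = 310 × 2.072 ≈ 642 mg

642 mg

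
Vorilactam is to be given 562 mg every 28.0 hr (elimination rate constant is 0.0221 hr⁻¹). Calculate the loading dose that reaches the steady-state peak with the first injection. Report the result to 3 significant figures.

1220 mg

Accumulation ratio R = 1 / (1 − e^(−kτ)) = 1 / (1 − e^(−0.02210×28.0)) = 1 / (1 − 0.5386) = 2.167
Loading dose = maintenance dose × R = 562 × 2.167 ≈ 1220 mg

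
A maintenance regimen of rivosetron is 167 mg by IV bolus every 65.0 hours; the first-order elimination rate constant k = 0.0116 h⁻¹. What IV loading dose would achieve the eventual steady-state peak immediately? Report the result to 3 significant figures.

Accumulation ratio R = 1 / (1 − e^(−kτ)) = 1 / (1 − e^(−0.01160×65.0)) = 1 / (1 − 0.4705) = 1.889
Loading dose = maintenance dose × R = 167 × 1.889 ≈ 315 mg

315 mg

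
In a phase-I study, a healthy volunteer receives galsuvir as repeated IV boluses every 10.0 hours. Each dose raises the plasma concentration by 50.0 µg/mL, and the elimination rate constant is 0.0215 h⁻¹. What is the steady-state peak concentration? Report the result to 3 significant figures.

258 µg/mL

Fraction remaining after one interval: e^(−kτ) = e^(−0.02150 × 10.0) = 0.8065
R = 1 / (1 − 0.8065) = 5.169
Css,max = 50.0 × 5.169 ≈ 258 µg/mL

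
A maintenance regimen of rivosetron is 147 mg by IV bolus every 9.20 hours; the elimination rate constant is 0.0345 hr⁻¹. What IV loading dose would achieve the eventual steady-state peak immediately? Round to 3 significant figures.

541 mg

Accumulation ratio R = 1 / (1 − e^(−kτ)) = 1 / (1 − e^(−0.03450×9.20)) = 1 / (1 − 0.7280) = 3.677
Loading dose = maintenance dose × R = 147 × 3.677 ≈ 541 mg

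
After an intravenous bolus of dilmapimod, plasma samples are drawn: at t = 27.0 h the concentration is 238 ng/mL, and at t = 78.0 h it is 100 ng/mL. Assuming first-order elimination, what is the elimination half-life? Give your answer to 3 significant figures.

k = ln(C₁/C₂) / (t₂ − t₁) = ln(238/100) / (78.0 − 27.0)
  = 0.8671 / 51.00 = 0.01700 h⁻¹
t½ = ln 2 / k = ln 2 / 0.01700 ≈ 40.8 hours

40.8 hours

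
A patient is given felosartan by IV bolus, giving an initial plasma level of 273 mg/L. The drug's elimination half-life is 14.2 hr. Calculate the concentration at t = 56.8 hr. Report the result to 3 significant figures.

k = ln 2 / 14.2 = 0.04881 hr⁻¹
C(t) = C₀ e^(−kt) = 273 × e^(−0.04881 × 56.8) = 273 × e^(−2.773) = 273 × 0.06250 ≈ 17.1 mg/L

17.1 mg/L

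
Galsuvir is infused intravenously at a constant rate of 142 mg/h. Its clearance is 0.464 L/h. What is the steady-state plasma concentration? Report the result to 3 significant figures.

306 mg/L

Css = infusion rate / CL = 142 / 0.464 ≈ 306 mg/L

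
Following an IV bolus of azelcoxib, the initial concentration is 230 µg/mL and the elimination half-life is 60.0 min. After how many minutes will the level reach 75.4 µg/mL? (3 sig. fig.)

96.5 minutes

k = ln 2 / 60.0 = 0.01155 min⁻¹
C(t) = C₀ e^(−kt)  ⇒  t = ln(C₀/C) / k
t = ln(230/75.4) / 0.01155 = 1.115 / 0.01155 ≈ 96.5 minutes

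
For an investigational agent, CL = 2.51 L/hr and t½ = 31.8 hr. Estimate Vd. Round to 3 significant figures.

115 L

k = ln 2 / t½ = ln 2 / 31.8 = 0.02180 hr⁻¹
V = CL / k = 2.51 / 0.02180 ≈ 115 L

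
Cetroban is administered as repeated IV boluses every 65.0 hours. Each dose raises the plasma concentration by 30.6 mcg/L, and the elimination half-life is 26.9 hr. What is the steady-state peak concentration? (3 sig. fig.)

37.7 mcg/L

k = ln 2 / 26.9 = 0.02577 hr⁻¹
Fraction remaining after one interval: e^(−kτ) = e^(−0.02577 × 65.0) = 0.1873
R = 1 / (1 − 0.1873) = 1.231
Css,max = 30.6 × 1.231 ≈ 37.7 mcg/L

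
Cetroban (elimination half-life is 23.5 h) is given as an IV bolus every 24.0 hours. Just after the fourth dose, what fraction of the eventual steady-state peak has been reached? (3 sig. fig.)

0.941

k = ln 2 / 23.5 = 0.02950 h⁻¹
f_n = 1 − e^(−nkτ) = 1 − e^(−4 × 0.02950 × 24.0) = 1 − e^(−2.832) = 1 − 0.05892 ≈ 0.941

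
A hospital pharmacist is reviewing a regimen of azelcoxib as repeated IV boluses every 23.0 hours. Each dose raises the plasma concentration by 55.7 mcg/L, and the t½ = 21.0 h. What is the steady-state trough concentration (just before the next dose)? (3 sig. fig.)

k = ln 2 / 21.0 = 0.03301 h⁻¹
Fraction remaining after one interval: e^(−kτ) = e^(−0.03301 × 23.0) = 0.4681
R = 1 / (1 − 0.4681) = 1.880
Css,max = 55.7 × 1.880 = 104.7 mcg/L
Css,min = Css,max × e^(−kτ) = 104.7 × 0.4681 ≈ 49.0 mcg/L

49.0 mcg/L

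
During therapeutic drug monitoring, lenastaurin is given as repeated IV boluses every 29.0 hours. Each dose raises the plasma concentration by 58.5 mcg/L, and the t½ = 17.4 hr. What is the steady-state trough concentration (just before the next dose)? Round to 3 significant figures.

26.9 mcg/L

k = ln 2 / 17.4 = 0.03984 hr⁻¹
Fraction remaining after one interval: e^(−kτ) = e^(−0.03984 × 29.0) = 0.3150
R = 1 / (1 − 0.3150) = 1.460
Css,max = 58.5 × 1.460 = 85.40 mcg/L
Css,min = Css,max × e^(−kτ) = 85.40 × 0.3150 ≈ 26.9 mcg/L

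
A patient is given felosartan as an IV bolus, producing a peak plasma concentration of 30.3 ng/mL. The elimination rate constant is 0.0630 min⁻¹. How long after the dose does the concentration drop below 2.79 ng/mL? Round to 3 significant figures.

37.9 minutes

C(t) = C₀ e^(−kt)  ⇒  t = ln(C₀/C) / k
t = ln(30.3/2.79) / 0.06300 = 2.385 / 0.06300 ≈ 37.9 minutes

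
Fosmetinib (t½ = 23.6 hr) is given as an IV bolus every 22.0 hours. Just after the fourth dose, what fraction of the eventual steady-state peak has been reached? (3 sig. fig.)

k = ln 2 / 23.6 = 0.02937 hr⁻¹
f_n = 1 − e^(−nkτ) = 1 − e^(−4 × 0.02937 × 22.0) = 1 − e^(−2.585) = 1 − 0.07542 ≈ 0.925

0.925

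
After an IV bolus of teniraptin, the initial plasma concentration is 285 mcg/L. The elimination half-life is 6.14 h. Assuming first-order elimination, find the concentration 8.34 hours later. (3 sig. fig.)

111 mcg/L

k = ln 2 / 6.14 = 0.1129 h⁻¹
C(t) = C₀ e^(−kt) = 285 × e^(−0.1129 × 8.34) = 285 × e^(−0.9415) = 285 × 0.3900 ≈ 111 mcg/L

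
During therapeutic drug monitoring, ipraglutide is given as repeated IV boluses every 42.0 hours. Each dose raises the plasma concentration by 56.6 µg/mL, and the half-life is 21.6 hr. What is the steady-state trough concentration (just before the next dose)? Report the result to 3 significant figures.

k = ln 2 / 21.6 = 0.03209 hr⁻¹
Fraction remaining after one interval: e^(−kτ) = e^(−0.03209 × 42.0) = 0.2598
R = 1 / (1 − 0.2598) = 1.351
Css,max = 56.6 × 1.351 = 76.47 µg/mL
Css,min = Css,max × e^(−kτ) = 76.47 × 0.2598 ≈ 19.9 µg/mL

19.9 µg/mL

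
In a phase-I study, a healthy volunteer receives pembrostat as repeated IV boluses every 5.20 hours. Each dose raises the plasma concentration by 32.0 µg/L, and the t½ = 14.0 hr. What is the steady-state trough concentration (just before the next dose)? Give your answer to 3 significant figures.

109 µg/L

k = ln 2 / 14.0 = 0.04951 hr⁻¹
Fraction remaining after one interval: e^(−kτ) = e^(−0.04951 × 5.20) = 0.7730
R = 1 / (1 − 0.7730) = 4.406
Css,max = 32.0 × 4.406 = 141.0 µg/L
Css,min = Css,max × e^(−kτ) = 141.0 × 0.7730 ≈ 109 µg/L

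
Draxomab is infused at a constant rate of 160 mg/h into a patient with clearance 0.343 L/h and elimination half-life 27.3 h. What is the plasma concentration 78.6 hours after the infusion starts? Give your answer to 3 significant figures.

Css = rate / CL = 160 / 0.343 = 466.5 µg/mL
k = ln 2 / 27.3 = 0.02539 h⁻¹
C(t) = Css (1 − e^(−kt)) = 466.5 × (1 − e^(−1.996)) = 466.5 × 0.8641 ≈ 403 µg/mL

403 µg/mL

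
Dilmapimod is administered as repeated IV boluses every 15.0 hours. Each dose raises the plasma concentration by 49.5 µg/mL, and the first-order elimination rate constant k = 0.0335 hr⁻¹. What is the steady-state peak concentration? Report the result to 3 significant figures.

125 µg/mL

Fraction remaining after one interval: e^(−kτ) = e^(−0.03350 × 15.0) = 0.6050
R = 1 / (1 − 0.6050) = 2.532
Css,max = 49.5 × 2.532 ≈ 125 µg/mL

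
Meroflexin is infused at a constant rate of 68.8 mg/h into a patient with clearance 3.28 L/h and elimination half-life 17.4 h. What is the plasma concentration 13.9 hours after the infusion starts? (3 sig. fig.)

Css = rate / CL = 68.8 / 3.28 = 20.98 mg/L
k = ln 2 / 17.4 = 0.03984 h⁻¹
C(t) = Css (1 − e^(−kt)) = 20.98 × (1 − e^(−0.5537)) = 20.98 × 0.4252 ≈ 8.92 mg/L

8.92 mg/L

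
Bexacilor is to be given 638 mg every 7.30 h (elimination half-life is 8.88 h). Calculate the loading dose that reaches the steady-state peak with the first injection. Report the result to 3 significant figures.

k = ln 2 / 8.88 = 0.07806 h⁻¹
Accumulation ratio R = 1 / (1 − e^(−kτ)) = 1 / (1 − e^(−0.07806×7.30)) = 1 / (1 − 0.5656) = 2.302
Loading dose = maintenance dose × R = 638 × 2.302 ≈ 1470 mg

1470 mg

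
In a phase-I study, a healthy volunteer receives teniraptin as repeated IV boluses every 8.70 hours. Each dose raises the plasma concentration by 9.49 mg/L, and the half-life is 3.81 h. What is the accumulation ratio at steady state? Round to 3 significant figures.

k = ln 2 / 3.81 = 0.1819 h⁻¹
Fraction remaining after one interval: e^(−kτ) = e^(−0.1819 × 8.70) = 0.2054
R = 1 / (1 − 0.2054) = 1 / 0.7946 ≈ 1.26

1.26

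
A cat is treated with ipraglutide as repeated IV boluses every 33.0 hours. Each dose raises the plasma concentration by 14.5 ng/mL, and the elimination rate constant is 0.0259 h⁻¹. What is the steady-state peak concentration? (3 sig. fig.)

25.2 ng/mL

Fraction remaining after one interval: e^(−kτ) = e^(−0.02590 × 33.0) = 0.4254
R = 1 / (1 − 0.4254) = 1.740
Css,max = 14.5 × 1.740 ≈ 25.2 ng/mL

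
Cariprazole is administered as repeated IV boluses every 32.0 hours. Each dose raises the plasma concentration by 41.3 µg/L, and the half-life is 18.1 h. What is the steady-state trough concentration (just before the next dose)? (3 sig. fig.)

k = ln 2 / 18.1 = 0.03830 h⁻¹
Fraction remaining after one interval: e^(−kτ) = e^(−0.03830 × 32.0) = 0.2936
R = 1 / (1 − 0.2936) = 1.416
Css,max = 41.3 × 1.416 = 58.47 µg/L
Css,min = Css,max × e^(−kτ) = 58.47 × 0.2936 ≈ 17.2 µg/L

17.2 µg/L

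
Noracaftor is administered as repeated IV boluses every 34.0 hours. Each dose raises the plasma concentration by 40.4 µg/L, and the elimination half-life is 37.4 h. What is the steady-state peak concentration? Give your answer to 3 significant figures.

86.4 µg/L

k = ln 2 / 37.4 = 0.01853 h⁻¹
Fraction remaining after one interval: e^(−kτ) = e^(−0.01853 × 34.0) = 0.5325
R = 1 / (1 − 0.5325) = 2.139
Css,max = 40.4 × 2.139 ≈ 86.4 µg/L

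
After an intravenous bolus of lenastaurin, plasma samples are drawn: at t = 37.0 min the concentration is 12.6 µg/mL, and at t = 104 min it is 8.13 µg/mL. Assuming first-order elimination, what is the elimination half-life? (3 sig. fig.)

k = ln(C₁/C₂) / (t₂ − t₁) = ln(12.6/8.13) / (104 − 37.0)
  = 0.4381 / 67.00 = 0.006539 min⁻¹
t½ = ln 2 / k = ln 2 / 0.006539 ≈ 106 minutes

106 minutes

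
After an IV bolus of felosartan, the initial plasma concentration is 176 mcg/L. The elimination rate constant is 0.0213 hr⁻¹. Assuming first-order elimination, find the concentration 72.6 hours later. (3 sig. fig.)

37.5 mcg/L

C(t) = C₀ e^(−kt) = 176 × e^(−0.02130 × 72.6) = 176 × e^(−1.546) = 176 × 0.2130 ≈ 37.5 mcg/L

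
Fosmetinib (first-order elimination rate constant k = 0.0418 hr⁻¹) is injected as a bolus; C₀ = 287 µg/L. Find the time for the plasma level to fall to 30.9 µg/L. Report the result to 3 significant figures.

C(t) = C₀ e^(−kt)  ⇒  t = ln(C₀/C) / k
t = ln(287/30.9) / 0.04180 = 2.229 / 0.04180 ≈ 53.3 hours

53.3 hours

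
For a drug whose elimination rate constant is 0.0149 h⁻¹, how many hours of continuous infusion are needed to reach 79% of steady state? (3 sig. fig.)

f = 1 − e^(−kt)  ⇒  t = −ln(1 − f) / k
t = −ln(1 − 0.79) / 0.01490 = 1.561 / 0.01490 ≈ 105 hours

105 hours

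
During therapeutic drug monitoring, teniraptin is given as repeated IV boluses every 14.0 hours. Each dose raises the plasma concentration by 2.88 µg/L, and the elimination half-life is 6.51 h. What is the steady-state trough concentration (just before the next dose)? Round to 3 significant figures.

k = ln 2 / 6.51 = 0.1065 h⁻¹
Fraction remaining after one interval: e^(−kτ) = e^(−0.1065 × 14.0) = 0.2252
R = 1 / (1 − 0.2252) = 1.291
Css,max = 2.88 × 1.291 = 3.717 µg/L
Css,min = Css,max × e^(−kτ) = 3.717 × 0.2252 ≈ 0.837 µg/L

0.837 µg/L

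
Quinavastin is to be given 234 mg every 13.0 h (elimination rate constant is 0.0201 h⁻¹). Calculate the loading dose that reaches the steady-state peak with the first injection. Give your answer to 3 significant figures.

Accumulation ratio R = 1 / (1 − e^(−kτ)) = 1 / (1 − e^(−0.02010×13.0)) = 1 / (1 − 0.7700) = 4.349
Loading dose = maintenance dose × R = 234 × 4.349 ≈ 1020 mg

1020 mg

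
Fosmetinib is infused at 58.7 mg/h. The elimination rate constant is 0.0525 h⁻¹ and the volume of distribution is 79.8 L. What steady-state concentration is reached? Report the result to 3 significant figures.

14.0 mg/L

CL = k · V = 0.0525 × 79.8 = 4.189 L/h
Css = rate / CL = 58.7 / 4.189 ≈ 14.0 mg/L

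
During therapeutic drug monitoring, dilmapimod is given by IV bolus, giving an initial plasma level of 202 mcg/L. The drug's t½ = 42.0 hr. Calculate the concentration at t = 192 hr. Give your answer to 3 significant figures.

8.50 mcg/L

k = ln 2 / 42.0 = 0.01650 hr⁻¹
192 hr is 4.571 half-lives, so C = 202 × (1/2)^4.571 = 202 × 0.04206 ≈ 8.50 mcg/L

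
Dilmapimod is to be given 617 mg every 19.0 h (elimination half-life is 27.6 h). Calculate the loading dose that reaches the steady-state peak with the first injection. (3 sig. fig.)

1630 mg

k = ln 2 / 27.6 = 0.02511 h⁻¹
Accumulation ratio R = 1 / (1 − e^(−kτ)) = 1 / (1 − e^(−0.02511×19.0)) = 1 / (1 − 0.6205) = 2.635
Loading dose = maintenance dose × R = 617 × 2.635 ≈ 1630 mg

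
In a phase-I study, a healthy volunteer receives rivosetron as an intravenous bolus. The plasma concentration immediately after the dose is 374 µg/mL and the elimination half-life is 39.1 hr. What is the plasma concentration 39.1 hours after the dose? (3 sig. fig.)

k = ln 2 / 39.1 = 0.01773 hr⁻¹
C(t) = C₀ e^(−kt) = 374 × e^(−0.01773 × 39.1) = 374 × e^(−0.6931) = 374 × 0.5000 ≈ 187 µg/mL

187 µg/mL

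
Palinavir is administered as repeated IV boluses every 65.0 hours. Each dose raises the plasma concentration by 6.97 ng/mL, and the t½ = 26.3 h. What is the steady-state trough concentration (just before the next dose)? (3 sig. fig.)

1.53 ng/mL

k = ln 2 / 26.3 = 0.02636 h⁻¹
Fraction remaining after one interval: e^(−kτ) = e^(−0.02636 × 65.0) = 0.1803
R = 1 / (1 − 0.1803) = 1.220
Css,max = 6.97 × 1.220 = 8.503 ng/mL
Css,min = Css,max × e^(−kτ) = 8.503 × 0.1803 ≈ 1.53 ng/mL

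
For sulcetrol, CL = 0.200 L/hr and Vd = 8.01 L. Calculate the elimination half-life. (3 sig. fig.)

k = CL / V = 0.200 / 8.01 = 0.02497 hr⁻¹
t½ = ln 2 / k = ln 2 / 0.02497 ≈ 27.8 hours

27.8 hours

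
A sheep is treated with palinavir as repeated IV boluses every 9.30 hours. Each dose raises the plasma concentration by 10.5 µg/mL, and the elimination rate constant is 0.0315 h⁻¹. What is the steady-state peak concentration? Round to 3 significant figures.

41.3 µg/mL

Fraction remaining after one interval: e^(−kτ) = e^(−0.03150 × 9.30) = 0.7461
R = 1 / (1 − 0.7461) = 3.938
Css,max = 10.5 × 3.938 ≈ 41.3 µg/mL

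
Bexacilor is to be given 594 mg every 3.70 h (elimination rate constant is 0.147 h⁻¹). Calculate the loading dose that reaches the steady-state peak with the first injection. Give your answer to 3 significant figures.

Accumulation ratio R = 1 / (1 − e^(−kτ)) = 1 / (1 − e^(−0.1470×3.70)) = 1 / (1 − 0.5805) = 2.384
Loading dose = maintenance dose × R = 594 × 2.384 ≈ 1420 mg

1420 mg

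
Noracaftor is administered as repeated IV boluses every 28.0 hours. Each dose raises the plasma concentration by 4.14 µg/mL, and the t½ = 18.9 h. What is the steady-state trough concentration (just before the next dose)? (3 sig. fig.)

2.31 µg/mL

k = ln 2 / 18.9 = 0.03667 h⁻¹
Fraction remaining after one interval: e^(−kτ) = e^(−0.03667 × 28.0) = 0.3581
R = 1 / (1 − 0.3581) = 1.558
Css,max = 4.14 × 1.558 = 6.450 µg/mL
Css,min = Css,max × e^(−kτ) = 6.450 × 0.3581 ≈ 2.31 µg/mL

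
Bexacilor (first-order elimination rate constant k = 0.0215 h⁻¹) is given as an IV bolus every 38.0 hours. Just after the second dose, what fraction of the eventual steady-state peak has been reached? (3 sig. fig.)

0.805

f_n = 1 − e^(−nkτ) = 1 − e^(−2 × 0.02150 × 38.0) = 1 − e^(−1.634) = 1 − 0.1951 ≈ 0.805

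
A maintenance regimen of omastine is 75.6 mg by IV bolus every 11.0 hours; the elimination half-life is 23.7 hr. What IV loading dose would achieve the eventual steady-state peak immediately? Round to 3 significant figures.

k = ln 2 / 23.7 = 0.02925 hr⁻¹
Accumulation ratio R = 1 / (1 − e^(−kτ)) = 1 / (1 − e^(−0.02925×11.0)) = 1 / (1 − 0.7249) = 3.635
Loading dose = maintenance dose × R = 75.6 × 3.635 ≈ 275 mg

275 mg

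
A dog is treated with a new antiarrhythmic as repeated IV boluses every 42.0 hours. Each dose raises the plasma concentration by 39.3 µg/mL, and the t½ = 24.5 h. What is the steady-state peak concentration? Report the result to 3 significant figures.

56.5 µg/mL

k = ln 2 / 24.5 = 0.02829 h⁻¹
Fraction remaining after one interval: e^(−kτ) = e^(−0.02829 × 42.0) = 0.3048
R = 1 / (1 − 0.3048) = 1.438
Css,max = 39.3 × 1.438 ≈ 56.5 µg/mL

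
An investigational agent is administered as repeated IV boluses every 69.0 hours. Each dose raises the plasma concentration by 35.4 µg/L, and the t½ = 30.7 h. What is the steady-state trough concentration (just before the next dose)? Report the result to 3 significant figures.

9.44 µg/L

k = ln 2 / 30.7 = 0.02258 h⁻¹
Fraction remaining after one interval: e^(−kτ) = e^(−0.02258 × 69.0) = 0.2106
R = 1 / (1 − 0.2106) = 1.267
Css,max = 35.4 × 1.267 = 44.84 µg/L
Css,min = Css,max × e^(−kτ) = 44.84 × 0.2106 ≈ 9.44 µg/L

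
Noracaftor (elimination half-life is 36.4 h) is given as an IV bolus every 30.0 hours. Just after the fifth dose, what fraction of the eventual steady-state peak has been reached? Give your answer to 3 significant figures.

k = ln 2 / 36.4 = 0.01904 h⁻¹
f_n = 1 − e^(−nkτ) = 1 − e^(−5 × 0.01904 × 30.0) = 1 − e^(−2.856) = 1 − 0.05748 ≈ 0.943

0.943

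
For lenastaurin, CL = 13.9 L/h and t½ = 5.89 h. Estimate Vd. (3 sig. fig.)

118 L

k = ln 2 / t½ = ln 2 / 5.89 = 0.1177 h⁻¹
V = CL / k = 13.9 / 0.1177 ≈ 118 L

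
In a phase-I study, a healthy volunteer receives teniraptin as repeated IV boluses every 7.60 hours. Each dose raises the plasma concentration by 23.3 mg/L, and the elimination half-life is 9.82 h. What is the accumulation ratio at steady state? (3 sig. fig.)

k = ln 2 / 9.82 = 0.07059 h⁻¹
Fraction remaining after one interval: e^(−kτ) = e^(−0.07059 × 7.60) = 0.5848
R = 1 / (1 − 0.5848) = 1 / 0.4152 ≈ 2.41

2.41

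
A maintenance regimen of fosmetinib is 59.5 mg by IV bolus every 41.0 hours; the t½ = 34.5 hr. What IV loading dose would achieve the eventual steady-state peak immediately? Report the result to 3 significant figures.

106 mg

k = ln 2 / 34.5 = 0.02009 hr⁻¹
Accumulation ratio R = 1 / (1 − e^(−kτ)) = 1 / (1 − e^(−0.02009×41.0)) = 1 / (1 − 0.4388) = 1.782
Loading dose = maintenance dose × R = 59.5 × 1.782 ≈ 106 mg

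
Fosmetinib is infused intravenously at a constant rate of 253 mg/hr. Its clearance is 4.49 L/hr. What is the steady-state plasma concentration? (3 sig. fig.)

Css = infusion rate / CL = 253 / 4.49 ≈ 56.3 mg/L

56.3 mg/L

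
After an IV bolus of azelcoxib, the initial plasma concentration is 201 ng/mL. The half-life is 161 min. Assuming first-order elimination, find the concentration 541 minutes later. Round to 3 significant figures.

19.6 ng/mL

k = ln 2 / 161 = 0.004305 min⁻¹
C(t) = C₀ e^(−kt) = 201 × e^(−0.004305 × 541) = 201 × e^(−2.329) = 201 × 0.09738 ≈ 19.6 ng/mL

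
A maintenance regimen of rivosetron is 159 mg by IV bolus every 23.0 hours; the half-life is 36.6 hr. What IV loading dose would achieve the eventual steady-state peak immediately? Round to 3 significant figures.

450 mg

k = ln 2 / 36.6 = 0.01894 hr⁻¹
Accumulation ratio R = 1 / (1 − e^(−kτ)) = 1 / (1 − e^(−0.01894×23.0)) = 1 / (1 − 0.6469) = 2.832
Loading dose = maintenance dose × R = 159 × 2.832 ≈ 450 mg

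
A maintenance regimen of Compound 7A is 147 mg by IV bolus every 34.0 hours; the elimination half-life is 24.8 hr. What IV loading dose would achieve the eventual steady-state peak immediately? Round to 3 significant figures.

240 mg

k = ln 2 / 24.8 = 0.02795 hr⁻¹
Accumulation ratio R = 1 / (1 − e^(−kτ)) = 1 / (1 − e^(−0.02795×34.0)) = 1 / (1 − 0.3866) = 1.630
Loading dose = maintenance dose × R = 147 × 1.630 ≈ 240 mg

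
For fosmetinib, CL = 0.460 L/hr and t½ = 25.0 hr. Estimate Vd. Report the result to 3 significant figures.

k = ln 2 / t½ = ln 2 / 25.0 = 0.02773 hr⁻¹
V = CL / k = 0.460 / 0.02773 ≈ 16.6 L

16.6 L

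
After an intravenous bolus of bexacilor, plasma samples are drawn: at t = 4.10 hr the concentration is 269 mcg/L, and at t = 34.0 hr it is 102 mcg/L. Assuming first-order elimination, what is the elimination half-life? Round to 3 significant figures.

k = ln(C₁/C₂) / (t₂ − t₁) = ln(269/102) / (34.0 − 4.10)
  = 0.9697 / 29.90 = 0.03243 hr⁻¹
t½ = ln 2 / k = ln 2 / 0.03243 ≈ 21.4 hours

21.4 hours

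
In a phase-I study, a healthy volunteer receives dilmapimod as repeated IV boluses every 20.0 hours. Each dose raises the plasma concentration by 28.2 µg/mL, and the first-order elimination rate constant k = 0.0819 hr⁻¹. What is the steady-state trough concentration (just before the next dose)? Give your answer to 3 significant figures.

6.80 µg/mL

Fraction remaining after one interval: e^(−kτ) = e^(−0.08190 × 20.0) = 0.1944
R = 1 / (1 − 0.1944) = 1.241
Css,max = 28.2 × 1.241 = 35.00 µg/mL
Css,min = Css,max × e^(−kτ) = 35.00 × 0.1944 ≈ 6.80 µg/mL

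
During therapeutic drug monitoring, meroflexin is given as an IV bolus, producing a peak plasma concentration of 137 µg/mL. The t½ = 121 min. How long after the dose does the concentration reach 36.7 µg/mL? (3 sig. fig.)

230 minutes

k = ln 2 / 121 = 0.005728 min⁻¹
C(t) = C₀ e^(−kt)  ⇒  t = ln(C₀/C) / k
t = ln(137/36.7) / 0.005728 = 1.317 / 0.005728 ≈ 230 minutes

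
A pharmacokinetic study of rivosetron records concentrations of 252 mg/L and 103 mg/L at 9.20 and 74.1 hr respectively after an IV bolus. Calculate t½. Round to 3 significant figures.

50.3 hours

k = ln(C₁/C₂) / (t₂ − t₁) = ln(252/103) / (74.1 − 9.20)
  = 0.8947 / 64.90 = 0.01379 hr⁻¹
t½ = ln 2 / k = ln 2 / 0.01379 ≈ 50.3 hours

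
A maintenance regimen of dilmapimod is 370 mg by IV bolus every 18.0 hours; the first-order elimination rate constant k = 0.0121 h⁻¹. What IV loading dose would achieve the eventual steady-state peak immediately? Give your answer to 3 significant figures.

1890 mg

Accumulation ratio R = 1 / (1 − e^(−kτ)) = 1 / (1 − e^(−0.01210×18.0)) = 1 / (1 − 0.8043) = 5.110
Loading dose = maintenance dose × R = 370 × 5.110 ≈ 1890 mg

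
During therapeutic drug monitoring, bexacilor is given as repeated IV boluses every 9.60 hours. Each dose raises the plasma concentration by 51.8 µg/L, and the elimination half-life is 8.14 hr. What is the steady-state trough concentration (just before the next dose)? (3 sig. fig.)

k = ln 2 / 8.14 = 0.08515 hr⁻¹
Fraction remaining after one interval: e^(−kτ) = e^(−0.08515 × 9.60) = 0.4415
R = 1 / (1 − 0.4415) = 1.791
Css,max = 51.8 × 1.791 = 92.76 µg/L
Css,min = Css,max × e^(−kτ) = 92.76 × 0.4415 ≈ 41.0 µg/L

41.0 µg/L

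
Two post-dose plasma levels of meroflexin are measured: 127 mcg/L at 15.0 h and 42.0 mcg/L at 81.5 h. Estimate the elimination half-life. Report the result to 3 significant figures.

41.7 hours

k = ln(C₁/C₂) / (t₂ − t₁) = ln(127/42.0) / (81.5 − 15.0)
  = 1.107 / 66.50 = 0.01664 h⁻¹
t½ = ln 2 / k = ln 2 / 0.01664 ≈ 41.7 hours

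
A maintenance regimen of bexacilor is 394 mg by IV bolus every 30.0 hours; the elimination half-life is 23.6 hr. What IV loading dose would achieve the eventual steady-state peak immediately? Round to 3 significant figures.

k = ln 2 / 23.6 = 0.02937 hr⁻¹
Accumulation ratio R = 1 / (1 − e^(−kτ)) = 1 / (1 − e^(−0.02937×30.0)) = 1 / (1 − 0.4143) = 1.707
Loading dose = maintenance dose × R = 394 × 1.707 ≈ 673 mg

673 mg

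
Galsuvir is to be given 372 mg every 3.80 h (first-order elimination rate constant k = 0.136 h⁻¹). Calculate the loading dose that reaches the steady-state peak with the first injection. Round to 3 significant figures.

Accumulation ratio R = 1 / (1 − e^(−kτ)) = 1 / (1 − e^(−0.1360×3.80)) = 1 / (1 − 0.5964) = 2.478
Loading dose = maintenance dose × R = 372 × 2.478 ≈ 922 mg

922 mg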